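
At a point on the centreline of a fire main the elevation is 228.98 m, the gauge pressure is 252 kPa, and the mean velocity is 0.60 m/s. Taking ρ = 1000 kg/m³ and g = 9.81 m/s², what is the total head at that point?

h ≈ 254.69 m

Pressure head ψ = P/(ρg) = 252×1000 / (1000 × 9.81) = 25.69 m.
Velocity head = v²/(2g) = 0.60² / (2 × 9.81) = 0.018 m.
h = z + ψ + v²/(2g) = 228.98 + 25.69 + 0.018 = 254.69 m.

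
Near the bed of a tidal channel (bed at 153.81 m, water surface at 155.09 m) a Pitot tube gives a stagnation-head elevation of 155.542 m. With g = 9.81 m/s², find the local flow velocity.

Near the bed, under hydrostatic conditions, the piezometric head (z + ψ) equals the free-surface elevation, 155.09 m.
Velocity head = total − piezometric = 155.542 − 155.09 = 0.452 m.
v = √(2g·h_v) = √(2 × 9.81 × 0.452) = 2.98 m/s.

v ≈ 2.98 m/s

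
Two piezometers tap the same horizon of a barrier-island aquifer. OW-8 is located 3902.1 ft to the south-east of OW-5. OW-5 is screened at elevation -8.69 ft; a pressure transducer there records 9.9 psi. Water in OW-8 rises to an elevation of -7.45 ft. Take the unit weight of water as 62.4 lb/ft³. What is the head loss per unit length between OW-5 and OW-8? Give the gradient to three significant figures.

Pressure head at OW-5: ψ = 144·P/γ = 144 × 9.9 / 62.4 = 22.85 ft.
Total head at OW-5: h = z + ψ = -8.69 + 22.85 = 14.16 ft.
Total head at OW-8: h = -7.45 ft (water level in the piezometer is the total head).
Head difference: h(OW-5) − h(OW-8) = 14.16 − (-7.45) = 21.61 ft.
Hydraulic gradient: i = |Δh| / L = 21.61 / 3902.1 = 0.00554.

i ≈ 0.00554 ft/ft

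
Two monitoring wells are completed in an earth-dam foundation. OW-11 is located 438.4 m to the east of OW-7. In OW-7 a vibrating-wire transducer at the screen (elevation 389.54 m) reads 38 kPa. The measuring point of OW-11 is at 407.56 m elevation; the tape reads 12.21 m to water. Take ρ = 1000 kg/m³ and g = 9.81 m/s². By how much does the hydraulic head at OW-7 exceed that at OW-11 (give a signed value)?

Pressure head at OW-7: ψ = P/(ρg) = 38×1000 / (1000 × 9.81) = 3.87 m.
Total head at OW-7: h = z + ψ = 389.54 + 3.87 = 393.41 m.
Total head at OW-11: h = 407.56 − 12.21 = 395.35 m.
Head difference: h(OW-7) − h(OW-11) = 393.41 − 395.35 = -1.94 m.

Δh ≈ -1.94 m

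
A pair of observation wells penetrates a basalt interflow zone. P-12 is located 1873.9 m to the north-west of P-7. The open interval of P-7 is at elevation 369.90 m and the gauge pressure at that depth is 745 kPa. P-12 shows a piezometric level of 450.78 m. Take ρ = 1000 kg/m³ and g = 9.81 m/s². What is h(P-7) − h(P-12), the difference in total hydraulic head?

Pressure head at P-7: ψ = P/(ρg) = 745×1000 / (1000 × 9.81) = 75.94 m.
Total head at P-7: h = z + ψ = 369.90 + 75.94 = 445.84 m.
Total head at P-12: h = 450.78 m (water level in the piezometer is the total head).
Head difference: h(P-7) − h(P-12) = 445.84 − 450.78 = -4.94 m.

Δh ≈ -4.94 m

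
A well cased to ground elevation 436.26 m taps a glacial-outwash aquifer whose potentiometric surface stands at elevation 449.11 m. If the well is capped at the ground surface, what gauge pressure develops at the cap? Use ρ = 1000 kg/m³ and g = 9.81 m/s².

Head above the cap: Δh = 449.11 − 436.26 = 12.85 m.
P = ρgΔh = 1000 × 9.81 × 12.85 = 126058 Pa ≈ 126 kPa.

P ≈ 126 kPa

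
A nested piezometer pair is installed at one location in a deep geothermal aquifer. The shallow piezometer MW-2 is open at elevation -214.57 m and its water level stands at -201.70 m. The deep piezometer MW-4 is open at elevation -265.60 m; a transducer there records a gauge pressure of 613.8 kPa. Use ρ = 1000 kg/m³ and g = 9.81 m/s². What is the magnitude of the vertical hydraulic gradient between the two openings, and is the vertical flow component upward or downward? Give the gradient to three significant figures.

|i_v| ≈ 0.0261; vertical flow is downward

Total head at MW-2: h = -201.70 m (water level in the standpipe).
Pressure head at MW-4: ψ = P/(ρg) = 613.8×1000 / (1000 × 9.81) = 62.57 m.
Total head at MW-4: h = z + ψ = -265.60 + 62.57 = -203.03 m.
Δh = h(MW-2) − h(MW-4) = -201.70 − (-203.03) = 1.33 m.
Vertical separation Δz = -214.57 − (-265.60) = 51.03 m.
|i_v| = |Δh| / Δz = 1.33 / 51.03 = 0.0261.
Head is higher in the shallow piezometer, so vertical flow is downward (recharge condition).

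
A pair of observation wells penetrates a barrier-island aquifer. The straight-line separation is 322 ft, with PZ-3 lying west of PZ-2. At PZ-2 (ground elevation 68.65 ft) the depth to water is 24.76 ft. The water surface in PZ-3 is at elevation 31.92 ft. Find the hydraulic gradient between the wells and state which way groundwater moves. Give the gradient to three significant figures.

i ≈ 0.0372; groundwater flows toward the west

Total head at PZ-2: h = 68.65 − 24.76 = 43.89 ft.
Total head at PZ-3: h = 31.92 ft (water level in the piezometer is the total head).
Head difference: h(PZ-2) − h(PZ-3) = 43.89 − 31.92 = 11.97 ft.
Hydraulic gradient: i = |Δh| / L = 11.97 / 322 = 0.0372.
Flow is from higher to lower head: from PZ-2 toward PZ-3, i.e. toward the west.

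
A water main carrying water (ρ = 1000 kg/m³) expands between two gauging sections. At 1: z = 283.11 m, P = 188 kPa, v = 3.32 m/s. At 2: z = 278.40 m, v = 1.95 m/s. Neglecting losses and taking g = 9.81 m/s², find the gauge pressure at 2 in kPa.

P₂ ≈ 238 kPa

Pressure head at 1: ψ₁ = P₁/(ρg) = 188×1000 / (1000 × 9.81) = 19.16 m.
Velocity heads: v₁²/2g = 3.32²/19.62 = 0.562 m; v₂²/2g = 1.95²/19.62 = 0.194 m.
Total head H = z₁ + ψ₁ + v₁²/2g = 283.11 + 19.16 + 0.562 = 302.83 m.
ψ₂ = H − z₂ − v₂²/2g = 302.83 − 278.40 − 0.194 = 24.24 m.
P₂ = ρgψ₂ = 1000 × 9.81 × 24.24 ≈ 238 kPa.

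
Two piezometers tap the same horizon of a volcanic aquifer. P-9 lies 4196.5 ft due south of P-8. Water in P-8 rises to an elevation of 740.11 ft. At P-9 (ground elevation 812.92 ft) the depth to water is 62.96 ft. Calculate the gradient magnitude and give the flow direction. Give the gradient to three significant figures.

i ≈ 0.00235; groundwater flows toward the north

Total head at P-8: h = 740.11 ft (water level in the piezometer is the total head).
Total head at P-9: h = 812.92 − 62.96 = 749.96 ft.
Head difference: h(P-8) − h(P-9) = 740.11 − 749.96 = -9.85 ft.
Hydraulic gradient: i = |Δh| / L = 9.85 / 4196.5 = 0.00235.
Flow is from higher to lower head: from P-9 toward P-8, i.e. toward the north.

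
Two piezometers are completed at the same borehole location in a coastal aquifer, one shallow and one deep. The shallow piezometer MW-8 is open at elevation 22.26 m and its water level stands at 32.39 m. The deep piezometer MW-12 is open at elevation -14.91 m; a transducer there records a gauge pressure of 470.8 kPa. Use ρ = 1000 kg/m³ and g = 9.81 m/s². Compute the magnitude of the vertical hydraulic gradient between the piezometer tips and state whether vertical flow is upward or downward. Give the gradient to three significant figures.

Total head at MW-8: h = 32.39 m (water level in the standpipe).
Pressure head at MW-12: ψ = P/(ρg) = 470.8×1000 / (1000 × 9.81) = 47.99 m.
Total head at MW-12: h = z + ψ = -14.91 + 47.99 = 33.08 m.
Δh = h(MW-8) − h(MW-12) = 32.39 − 33.08 = -0.69 m.
Vertical separation Δz = 22.26 − (-14.91) = 37.17 m.
|i_v| = |Δh| / Δz = 0.69 / 37.17 = 0.0186.
Head is higher in the deep piezometer, so vertical flow is upward (discharge condition).

|i_v| ≈ 0.0186; vertical flow is upward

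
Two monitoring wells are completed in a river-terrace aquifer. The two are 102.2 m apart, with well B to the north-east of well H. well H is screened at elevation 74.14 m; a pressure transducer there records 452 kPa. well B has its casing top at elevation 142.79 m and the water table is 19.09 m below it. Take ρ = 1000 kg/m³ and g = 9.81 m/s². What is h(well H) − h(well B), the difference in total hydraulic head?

Pressure head at well H: ψ = P/(ρg) = 452×1000 / (1000 × 9.81) = 46.08 m.
Total head at well H: h = z + ψ = 74.14 + 46.08 = 120.22 m.
Total head at well B: h = 142.79 − 19.09 = 123.70 m.
Head difference: h(well H) − h(well B) = 120.22 − 123.70 = -3.48 m.

Δh ≈ -3.48 m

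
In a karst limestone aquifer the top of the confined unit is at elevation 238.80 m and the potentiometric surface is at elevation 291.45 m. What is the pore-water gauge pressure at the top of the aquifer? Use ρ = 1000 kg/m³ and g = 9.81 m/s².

Pressure head at the aquifer top: ψ = h − z = 291.45 − 238.80 = 52.65 m.
P = ρgψ = 1000 × 9.81 × 52.65 = 516496 Pa ≈ 516 kPa.

P ≈ 516 kPa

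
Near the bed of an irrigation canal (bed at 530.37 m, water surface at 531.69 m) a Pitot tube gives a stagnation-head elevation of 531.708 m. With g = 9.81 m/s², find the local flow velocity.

v ≈ 0.594 m/s

Near the bed, under hydrostatic conditions, the piezometric head (z + ψ) equals the free-surface elevation, 531.69 m.
Velocity head = total − piezometric = 531.708 − 531.69 = 0.018 m.
v = √(2g·h_v) = √(2 × 9.81 × 0.018) = 0.594 m/s.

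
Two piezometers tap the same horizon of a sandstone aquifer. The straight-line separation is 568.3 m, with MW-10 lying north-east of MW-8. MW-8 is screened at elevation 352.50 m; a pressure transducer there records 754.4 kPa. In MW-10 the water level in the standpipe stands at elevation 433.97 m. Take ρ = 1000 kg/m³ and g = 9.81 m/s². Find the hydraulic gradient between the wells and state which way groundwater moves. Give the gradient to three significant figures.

i ≈ 0.00804; groundwater flows toward the south-west

Pressure head at MW-8: ψ = P/(ρg) = 754.4×1000 / (1000 × 9.81) = 76.90 m.
Total head at MW-8: h = z + ψ = 352.50 + 76.90 = 429.40 m.
Total head at MW-10: h = 433.97 m (water level in the piezometer is the total head).
Head difference: h(MW-8) − h(MW-10) = 429.40 − 433.97 = -4.57 m.
Hydraulic gradient: i = |Δh| / L = 4.57 / 568.3 = 0.00804.
Flow is from higher to lower head: from MW-10 toward MW-8, i.e. toward the south-west.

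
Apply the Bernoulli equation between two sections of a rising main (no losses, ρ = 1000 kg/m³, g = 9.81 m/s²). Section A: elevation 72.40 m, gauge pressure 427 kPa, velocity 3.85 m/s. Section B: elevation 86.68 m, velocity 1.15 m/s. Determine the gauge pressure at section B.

P₂ ≈ 294 kPa

Pressure head at A: ψ₁ = P₁/(ρg) = 427×1000 / (1000 × 9.81) = 43.53 m.
Velocity heads: v₁²/2g = 3.85²/19.62 = 0.755 m; v₂²/2g = 1.15²/19.62 = 0.067 m.
Total head H = z₁ + ψ₁ + v₁²/2g = 72.40 + 43.53 + 0.755 = 116.69 m.
ψ₂ = H − z₂ − v₂²/2g = 116.69 − 86.68 − 0.067 = 29.94 m.
P₂ = ρgψ₂ = 1000 × 9.81 × 29.94 ≈ 294 kPa.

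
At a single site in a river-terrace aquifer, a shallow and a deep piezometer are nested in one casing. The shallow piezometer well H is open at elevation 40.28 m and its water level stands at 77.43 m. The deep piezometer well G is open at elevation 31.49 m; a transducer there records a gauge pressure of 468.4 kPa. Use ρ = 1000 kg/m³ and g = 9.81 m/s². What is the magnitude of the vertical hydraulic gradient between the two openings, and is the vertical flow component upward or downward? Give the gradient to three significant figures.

|i_v| ≈ 0.206; vertical flow is upward

Total head at well H: h = 77.43 m (water level in the standpipe).
Pressure head at well G: ψ = P/(ρg) = 468.4×1000 / (1000 × 9.81) = 47.75 m.
Total head at well G: h = z + ψ = 31.49 + 47.75 = 79.24 m.
Δh = h(well H) − h(well G) = 77.43 − 79.24 = -1.81 m.
Vertical separation Δz = 40.28 − 31.49 = 8.79 m.
|i_v| = |Δh| / Δz = 1.81 / 8.79 = 0.206.
Head is higher in the deep piezometer, so vertical flow is upward (discharge condition).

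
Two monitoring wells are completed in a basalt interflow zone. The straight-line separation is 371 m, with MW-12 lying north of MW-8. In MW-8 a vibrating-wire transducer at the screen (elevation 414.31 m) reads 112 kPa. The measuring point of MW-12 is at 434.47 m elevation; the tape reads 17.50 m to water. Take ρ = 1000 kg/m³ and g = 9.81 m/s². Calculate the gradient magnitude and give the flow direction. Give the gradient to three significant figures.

i ≈ 0.0236; groundwater flows toward the north

Pressure head at MW-8: ψ = P/(ρg) = 112×1000 / (1000 × 9.81) = 11.42 m.
Total head at MW-8: h = z + ψ = 414.31 + 11.42 = 425.73 m.
Total head at MW-12: h = 434.47 − 17.50 = 416.97 m.
Head difference: h(MW-8) − h(MW-12) = 425.73 − 416.97 = 8.76 m.
Hydraulic gradient: i = |Δh| / L = 8.76 / 371 = 0.0236.
Flow is from higher to lower head: from MW-8 toward MW-12, i.e. toward the north.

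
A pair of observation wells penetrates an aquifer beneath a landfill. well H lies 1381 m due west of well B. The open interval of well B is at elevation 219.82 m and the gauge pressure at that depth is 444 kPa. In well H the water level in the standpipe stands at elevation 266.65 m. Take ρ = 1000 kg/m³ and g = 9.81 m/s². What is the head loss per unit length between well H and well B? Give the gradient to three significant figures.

i ≈ 0.00114 m/m

Pressure head at well B: ψ = P/(ρg) = 444×1000 / (1000 × 9.81) = 45.26 m.
Total head at well B: h = z + ψ = 219.82 + 45.26 = 265.08 m.
Total head at well H: h = 266.65 m (water level in the piezometer is the total head).
Head difference: h(well B) − h(well H) = 265.08 − 266.65 = -1.57 m.
Hydraulic gradient: i = |Δh| / L = 1.57 / 1381 = 0.00114.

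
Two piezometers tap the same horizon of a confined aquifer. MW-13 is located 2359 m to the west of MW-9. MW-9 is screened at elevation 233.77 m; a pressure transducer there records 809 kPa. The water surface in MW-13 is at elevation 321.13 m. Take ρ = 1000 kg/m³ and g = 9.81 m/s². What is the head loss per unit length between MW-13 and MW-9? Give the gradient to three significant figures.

i ≈ 0.00207 m/m

Pressure head at MW-9: ψ = P/(ρg) = 809×1000 / (1000 × 9.81) = 82.47 m.
Total head at MW-9: h = z + ψ = 233.77 + 82.47 = 316.24 m.
Total head at MW-13: h = 321.13 m (water level in the piezometer is the total head).
Head difference: h(MW-9) − h(MW-13) = 316.24 − 321.13 = -4.89 m.
Hydraulic gradient: i = |Δh| / L = 4.89 / 2359 = 0.00207.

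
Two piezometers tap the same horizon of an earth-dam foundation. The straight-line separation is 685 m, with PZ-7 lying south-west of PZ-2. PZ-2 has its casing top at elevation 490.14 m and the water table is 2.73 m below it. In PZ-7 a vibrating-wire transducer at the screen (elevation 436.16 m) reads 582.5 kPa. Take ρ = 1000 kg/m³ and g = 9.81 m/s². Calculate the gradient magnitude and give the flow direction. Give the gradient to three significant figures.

i ≈ 0.0119; groundwater flows toward the north-east

Total head at PZ-2: h = 490.14 − 2.73 = 487.41 m.
Pressure head at PZ-7: ψ = P/(ρg) = 582.5×1000 / (1000 × 9.81) = 59.38 m.
Total head at PZ-7: h = z + ψ = 436.16 + 59.38 = 495.54 m.
Head difference: h(PZ-2) − h(PZ-7) = 487.41 − 495.54 = -8.13 m.
Hydraulic gradient: i = |Δh| / L = 8.13 / 685 = 0.0119.
Flow is from higher to lower head: from PZ-7 toward PZ-2, i.e. toward the north-east.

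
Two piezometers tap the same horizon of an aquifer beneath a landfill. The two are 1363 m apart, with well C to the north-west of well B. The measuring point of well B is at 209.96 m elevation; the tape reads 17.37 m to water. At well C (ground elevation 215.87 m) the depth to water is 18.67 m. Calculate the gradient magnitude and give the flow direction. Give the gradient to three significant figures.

Total head at well B: h = 209.96 − 17.37 = 192.59 m.
Total head at well C: h = 215.87 − 18.67 = 197.20 m.
Head difference: h(well B) − h(well C) = 192.59 − 197.20 = -4.61 m.
Hydraulic gradient: i = |Δh| / L = 4.61 / 1363 = 0.00338.
Flow is from higher to lower head: from well C toward well B, i.e. toward the south-east.

i ≈ 0.00338; groundwater flows toward the south-east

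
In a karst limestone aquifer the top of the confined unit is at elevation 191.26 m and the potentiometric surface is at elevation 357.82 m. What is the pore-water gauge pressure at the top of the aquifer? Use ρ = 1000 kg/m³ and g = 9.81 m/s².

Pressure head at the aquifer top: ψ = h − z = 357.82 − 191.26 = 166.56 m.
P = ρgψ = 1000 × 9.81 × 166.56 = 1633954 Pa ≈ 1630 kPa.

P ≈ 1630 kPa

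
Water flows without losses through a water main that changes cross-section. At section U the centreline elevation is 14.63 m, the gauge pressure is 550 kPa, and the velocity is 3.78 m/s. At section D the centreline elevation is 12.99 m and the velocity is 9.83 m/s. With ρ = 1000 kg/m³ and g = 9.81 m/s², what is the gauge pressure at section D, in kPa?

Pressure head at U: ψ₁ = P₁/(ρg) = 550×1000 / (1000 × 9.81) = 56.07 m.
Velocity heads: v₁²/2g = 3.78²/19.62 = 0.728 m; v₂²/2g = 9.83²/19.62 = 4.925 m.
Total head H = z₁ + ψ₁ + v₁²/2g = 14.63 + 56.07 + 0.728 = 71.43 m.
ψ₂ = H − z₂ − v₂²/2g = 71.43 − 12.99 − 4.925 = 53.52 m.
P₂ = ρgψ₂ = 1000 × 9.81 × 53.52 ≈ 525 kPa.

P₂ ≈ 525 kPa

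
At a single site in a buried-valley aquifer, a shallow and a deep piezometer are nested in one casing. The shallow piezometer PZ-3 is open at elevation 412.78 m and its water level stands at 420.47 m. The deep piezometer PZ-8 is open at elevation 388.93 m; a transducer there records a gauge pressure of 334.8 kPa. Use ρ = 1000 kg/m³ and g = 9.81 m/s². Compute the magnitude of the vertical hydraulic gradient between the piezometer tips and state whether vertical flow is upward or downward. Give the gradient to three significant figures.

|i_v| ≈ 0.109; vertical flow is upward

Total head at PZ-3: h = 420.47 m (water level in the standpipe).
Pressure head at PZ-8: ψ = P/(ρg) = 334.8×1000 / (1000 × 9.81) = 34.13 m.
Total head at PZ-8: h = z + ψ = 388.93 + 34.13 = 423.06 m.
Δh = h(PZ-3) − h(PZ-8) = 420.47 − 423.06 = -2.59 m.
Vertical separation Δz = 412.78 − 388.93 = 23.85 m.
|i_v| = |Δh| / Δz = 2.59 / 23.85 = 0.109.
Head is higher in the deep piezometer, so vertical flow is upward (discharge condition).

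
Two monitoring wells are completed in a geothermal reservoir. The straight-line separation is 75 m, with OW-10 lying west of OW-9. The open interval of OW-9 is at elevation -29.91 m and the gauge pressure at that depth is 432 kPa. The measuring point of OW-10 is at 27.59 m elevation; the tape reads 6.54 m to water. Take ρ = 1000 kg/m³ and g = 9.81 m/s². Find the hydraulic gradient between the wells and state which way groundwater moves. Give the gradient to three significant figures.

Pressure head at OW-9: ψ = P/(ρg) = 432×1000 / (1000 × 9.81) = 44.04 m.
Total head at OW-9: h = z + ψ = -29.91 + 44.04 = 14.13 m.
Total head at OW-10: h = 27.59 − 6.54 = 21.05 m.
Head difference: h(OW-9) − h(OW-10) = 14.13 − 21.05 = -6.92 m.
Hydraulic gradient: i = |Δh| / L = 6.92 / 75 = 0.0923.
Flow is from higher to lower head: from OW-10 toward OW-9, i.e. toward the east.

i ≈ 0.0923; groundwater flows toward the east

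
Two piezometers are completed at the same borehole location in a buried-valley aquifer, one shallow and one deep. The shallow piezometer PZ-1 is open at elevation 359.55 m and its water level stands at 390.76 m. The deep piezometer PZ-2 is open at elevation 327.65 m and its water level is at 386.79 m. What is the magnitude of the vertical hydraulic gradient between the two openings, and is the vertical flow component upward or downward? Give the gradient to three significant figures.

Total head at PZ-1: h = 390.76 m (water level in the standpipe).
Total head at PZ-2: h = 386.79 m.
Δh = h(PZ-1) − h(PZ-2) = 390.76 − 386.79 = 3.97 m.
Vertical separation Δz = 359.55 − 327.65 = 31.90 m.
|i_v| = |Δh| / Δz = 3.97 / 31.90 = 0.124.
Head is higher in the shallow piezometer, so vertical flow is downward (recharge condition).

|i_v| ≈ 0.124; vertical flow is downward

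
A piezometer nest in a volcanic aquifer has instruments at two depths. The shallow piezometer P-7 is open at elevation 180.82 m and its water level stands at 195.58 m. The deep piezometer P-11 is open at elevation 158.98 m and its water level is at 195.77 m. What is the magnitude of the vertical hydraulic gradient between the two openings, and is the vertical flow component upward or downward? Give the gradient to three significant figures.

|i_v| ≈ 0.00870; vertical flow is upward

Total head at P-7: h = 195.58 m (water level in the standpipe).
Total head at P-11: h = 195.77 m.
Δh = h(P-7) − h(P-11) = 195.58 − 195.77 = -0.19 m.
Vertical separation Δz = 180.82 − 158.98 = 21.84 m.
|i_v| = |Δh| / Δz = 0.19 / 21.84 = 0.00870.
Head is higher in the deep piezometer, so vertical flow is upward (discharge condition).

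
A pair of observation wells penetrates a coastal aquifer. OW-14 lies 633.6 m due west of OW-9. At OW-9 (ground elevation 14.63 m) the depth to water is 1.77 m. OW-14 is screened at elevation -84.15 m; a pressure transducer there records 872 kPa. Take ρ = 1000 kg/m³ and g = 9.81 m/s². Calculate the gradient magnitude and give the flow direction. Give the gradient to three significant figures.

Total head at OW-9: h = 14.63 − 1.77 = 12.86 m.
Pressure head at OW-14: ψ = P/(ρg) = 872×1000 / (1000 × 9.81) = 88.89 m.
Total head at OW-14: h = z + ψ = -84.15 + 88.89 = 4.74 m.
Head difference: h(OW-9) − h(OW-14) = 12.86 − 4.74 = 8.12 m.
Hydraulic gradient: i = |Δh| / L = 8.12 / 633.6 = 0.0128.
Flow is from higher to lower head: from OW-9 toward OW-14, i.e. toward the west.

i ≈ 0.0128; groundwater flows toward the west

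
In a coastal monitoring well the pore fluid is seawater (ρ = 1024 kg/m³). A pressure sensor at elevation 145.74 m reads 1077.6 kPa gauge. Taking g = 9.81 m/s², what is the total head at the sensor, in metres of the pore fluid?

h ≈ 253.01 m

ψ = P/(ρg) = 1077.6×1000 / (1024 × 9.81) = 107.27 m.
h = z + ψ = 145.74 + 107.27 = 253.01 m.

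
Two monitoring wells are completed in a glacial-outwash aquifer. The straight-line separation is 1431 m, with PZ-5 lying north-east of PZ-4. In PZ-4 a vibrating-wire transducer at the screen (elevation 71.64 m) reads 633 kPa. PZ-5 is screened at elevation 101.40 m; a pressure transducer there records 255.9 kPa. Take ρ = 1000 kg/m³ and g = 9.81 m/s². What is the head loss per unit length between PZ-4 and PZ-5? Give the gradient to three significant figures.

i ≈ 0.00607 m/m

Pressure head at PZ-4: ψ = P/(ρg) = 633×1000 / (1000 × 9.81) = 64.53 m.
Total head at PZ-4: h = z + ψ = 71.64 + 64.53 = 136.17 m.
Pressure head at PZ-5: ψ = P/(ρg) = 255.9×1000 / (1000 × 9.81) = 26.09 m.
Total head at PZ-5: h = z + ψ = 101.40 + 26.09 = 127.49 m.
Head difference: h(PZ-4) − h(PZ-5) = 136.17 − 127.49 = 8.68 m.
Hydraulic gradient: i = |Δh| / L = 8.68 / 1431 = 0.00607.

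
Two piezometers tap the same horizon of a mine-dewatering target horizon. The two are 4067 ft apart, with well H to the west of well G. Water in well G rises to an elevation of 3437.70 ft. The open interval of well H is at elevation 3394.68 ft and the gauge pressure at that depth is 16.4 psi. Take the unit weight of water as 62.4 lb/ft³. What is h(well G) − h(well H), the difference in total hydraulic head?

Δh ≈ 5.17 ft

Total head at well G: h = 3437.70 ft (water level in the piezometer is the total head).
Pressure head at well H: ψ = 144·P/γ = 144 × 16.4 / 62.4 = 37.85 ft.
Total head at well H: h = z + ψ = 3394.68 + 37.85 = 3432.53 ft.
Head difference: h(well G) − h(well H) = 3437.70 − 3432.53 = 5.17 ft.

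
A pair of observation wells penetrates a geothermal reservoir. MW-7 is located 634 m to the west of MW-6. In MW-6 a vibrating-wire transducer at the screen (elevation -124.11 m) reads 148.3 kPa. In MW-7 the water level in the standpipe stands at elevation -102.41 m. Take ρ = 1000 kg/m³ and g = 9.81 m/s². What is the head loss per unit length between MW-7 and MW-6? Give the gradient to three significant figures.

Pressure head at MW-6: ψ = P/(ρg) = 148.3×1000 / (1000 × 9.81) = 15.12 m.
Total head at MW-6: h = z + ψ = -124.11 + 15.12 = -108.99 m.
Total head at MW-7: h = -102.41 m (water level in the piezometer is the total head).
Head difference: h(MW-6) − h(MW-7) = -108.99 − (-102.41) = -6.58 m.
Hydraulic gradient: i = |Δh| / L = 6.58 / 634 = 0.0104.

i ≈ 0.0104 m/m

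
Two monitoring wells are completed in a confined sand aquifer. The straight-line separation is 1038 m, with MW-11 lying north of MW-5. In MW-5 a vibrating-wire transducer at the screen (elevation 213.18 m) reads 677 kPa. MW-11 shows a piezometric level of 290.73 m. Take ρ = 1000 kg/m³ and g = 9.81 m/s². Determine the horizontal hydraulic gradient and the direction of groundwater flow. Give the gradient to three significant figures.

i ≈ 0.00823; groundwater flows toward the south

Pressure head at MW-5: ψ = P/(ρg) = 677×1000 / (1000 × 9.81) = 69.01 m.
Total head at MW-5: h = z + ψ = 213.18 + 69.01 = 282.19 m.
Total head at MW-11: h = 290.73 m (water level in the piezometer is the total head).
Head difference: h(MW-5) − h(MW-11) = 282.19 − 290.73 = -8.54 m.
Hydraulic gradient: i = |Δh| / L = 8.54 / 1038 = 0.00823.
Flow is from higher to lower head: from MW-11 toward MW-5, i.e. toward the south.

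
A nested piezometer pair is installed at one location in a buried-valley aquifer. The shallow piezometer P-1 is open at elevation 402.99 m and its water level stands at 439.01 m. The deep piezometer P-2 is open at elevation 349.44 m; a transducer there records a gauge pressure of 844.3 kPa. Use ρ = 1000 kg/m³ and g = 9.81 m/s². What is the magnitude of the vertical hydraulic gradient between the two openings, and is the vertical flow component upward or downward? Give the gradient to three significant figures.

|i_v| ≈ 0.0654; vertical flow is downward

Total head at P-1: h = 439.01 m (water level in the standpipe).
Pressure head at P-2: ψ = P/(ρg) = 844.3×1000 / (1000 × 9.81) = 86.07 m.
Total head at P-2: h = z + ψ = 349.44 + 86.07 = 435.51 m.
Δh = h(P-1) − h(P-2) = 439.01 − 435.51 = 3.50 m.
Vertical separation Δz = 402.99 − 349.44 = 53.55 m.
|i_v| = |Δh| / Δz = 3.50 / 53.55 = 0.0654.
Head is higher in the shallow piezometer, so vertical flow is downward (recharge condition).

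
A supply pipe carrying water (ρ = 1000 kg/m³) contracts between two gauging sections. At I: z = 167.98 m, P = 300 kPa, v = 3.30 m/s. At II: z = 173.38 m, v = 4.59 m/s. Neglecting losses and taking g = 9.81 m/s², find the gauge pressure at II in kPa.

P₂ ≈ 242 kPa

Pressure head at I: ψ₁ = P₁/(ρg) = 300×1000 / (1000 × 9.81) = 30.58 m.
Velocity heads: v₁²/2g = 3.30²/19.62 = 0.555 m; v₂²/2g = 4.59²/19.62 = 1.074 m.
Total head H = z₁ + ψ₁ + v₁²/2g = 167.98 + 30.58 + 0.555 = 199.12 m.
ψ₂ = H − z₂ − v₂²/2g = 199.12 − 173.38 − 1.074 = 24.67 m.
P₂ = ρgψ₂ = 1000 × 9.81 × 24.67 ≈ 242 kPa.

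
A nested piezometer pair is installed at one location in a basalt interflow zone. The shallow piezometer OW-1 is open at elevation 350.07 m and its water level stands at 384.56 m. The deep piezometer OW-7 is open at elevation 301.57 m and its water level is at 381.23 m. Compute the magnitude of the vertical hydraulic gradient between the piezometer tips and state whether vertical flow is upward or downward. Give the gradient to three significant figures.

|i_v| ≈ 0.0687; vertical flow is downward

Total head at OW-1: h = 384.56 m (water level in the standpipe).
Total head at OW-7: h = 381.23 m.
Δh = h(OW-1) − h(OW-7) = 384.56 − 381.23 = 3.33 m.
Vertical separation Δz = 350.07 − 301.57 = 48.50 m.
|i_v| = |Δh| / Δz = 3.33 / 48.50 = 0.0687.
Head is higher in the shallow piezometer, so vertical flow is downward (recharge condition).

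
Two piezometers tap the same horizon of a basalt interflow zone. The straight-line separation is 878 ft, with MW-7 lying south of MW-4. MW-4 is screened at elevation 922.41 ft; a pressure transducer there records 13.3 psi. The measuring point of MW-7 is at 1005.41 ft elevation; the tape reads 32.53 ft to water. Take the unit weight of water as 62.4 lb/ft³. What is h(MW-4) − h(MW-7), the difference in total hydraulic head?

Pressure head at MW-4: ψ = 144·P/γ = 144 × 13.3 / 62.4 = 30.69 ft.
Total head at MW-4: h = z + ψ = 922.41 + 30.69 = 953.10 ft.
Total head at MW-7: h = 1005.41 − 32.53 = 972.88 ft.
Head difference: h(MW-4) − h(MW-7) = 953.10 − 972.88 = -19.78 ft.

Δh ≈ -19.78 ft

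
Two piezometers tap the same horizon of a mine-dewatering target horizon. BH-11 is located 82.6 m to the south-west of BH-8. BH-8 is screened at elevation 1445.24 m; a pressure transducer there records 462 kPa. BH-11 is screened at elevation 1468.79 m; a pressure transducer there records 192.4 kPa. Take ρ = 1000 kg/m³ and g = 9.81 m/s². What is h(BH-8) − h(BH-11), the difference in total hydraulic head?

Pressure head at BH-8: ψ = P/(ρg) = 462×1000 / (1000 × 9.81) = 47.09 m.
Total head at BH-8: h = z + ψ = 1445.24 + 47.09 = 1492.33 m.
Pressure head at BH-11: ψ = P/(ρg) = 192.4×1000 / (1000 × 9.81) = 19.61 m.
Total head at BH-11: h = z + ψ = 1468.79 + 19.61 = 1488.40 m.
Head difference: h(BH-8) − h(BH-11) = 1492.33 − 1488.40 = 3.93 m.

Δh ≈ 3.93 m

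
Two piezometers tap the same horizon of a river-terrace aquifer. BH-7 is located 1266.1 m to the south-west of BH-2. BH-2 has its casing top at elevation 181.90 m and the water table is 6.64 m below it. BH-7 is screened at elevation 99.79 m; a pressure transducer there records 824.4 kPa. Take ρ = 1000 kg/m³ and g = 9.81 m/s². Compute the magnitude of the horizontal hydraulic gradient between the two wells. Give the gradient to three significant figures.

i ≈ 0.00677

Total head at BH-2: h = 181.90 − 6.64 = 175.26 m.
Pressure head at BH-7: ψ = P/(ρg) = 824.4×1000 / (1000 × 9.81) = 84.04 m.
Total head at BH-7: h = z + ψ = 99.79 + 84.04 = 183.83 m.
Head difference: h(BH-2) − h(BH-7) = 175.26 − 183.83 = -8.57 m.
Hydraulic gradient: i = |Δh| / L = 8.57 / 1266.1 = 0.00677.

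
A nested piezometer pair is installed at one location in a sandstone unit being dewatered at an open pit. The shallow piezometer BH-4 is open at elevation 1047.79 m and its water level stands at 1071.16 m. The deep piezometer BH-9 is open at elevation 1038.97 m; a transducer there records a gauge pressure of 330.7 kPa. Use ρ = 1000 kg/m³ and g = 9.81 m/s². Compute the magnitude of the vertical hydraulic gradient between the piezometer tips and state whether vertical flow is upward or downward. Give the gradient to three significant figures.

|i_v| ≈ 0.172; vertical flow is upward

Total head at BH-4: h = 1071.16 m (water level in the standpipe).
Pressure head at BH-9: ψ = P/(ρg) = 330.7×1000 / (1000 × 9.81) = 33.71 m.
Total head at BH-9: h = z + ψ = 1038.97 + 33.71 = 1072.68 m.
Δh = h(BH-4) − h(BH-9) = 1071.16 − 1072.68 = -1.52 m.
Vertical separation Δz = 1047.79 − 1038.97 = 8.82 m.
|i_v| = |Δh| / Δz = 1.52 / 8.82 = 0.172.
Head is higher in the deep piezometer, so vertical flow is upward (discharge condition).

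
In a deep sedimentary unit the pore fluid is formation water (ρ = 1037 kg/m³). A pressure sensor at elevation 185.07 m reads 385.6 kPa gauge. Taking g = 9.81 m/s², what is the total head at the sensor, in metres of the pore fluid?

h ≈ 222.97 m

ψ = P/(ρg) = 385.6×1000 / (1037 × 9.81) = 37.90 m.
h = z + ψ = 185.07 + 37.90 = 222.97 m.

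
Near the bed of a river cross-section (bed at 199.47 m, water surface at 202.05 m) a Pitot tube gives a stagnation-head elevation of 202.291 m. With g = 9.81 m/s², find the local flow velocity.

Near the bed, under hydrostatic conditions, the piezometric head (z + ψ) equals the free-surface elevation, 202.05 m.
Velocity head = total − piezometric = 202.291 − 202.05 = 0.241 m.
v = √(2g·h_v) = √(2 × 9.81 × 0.241) = 2.17 m/s.

v ≈ 2.17 m/s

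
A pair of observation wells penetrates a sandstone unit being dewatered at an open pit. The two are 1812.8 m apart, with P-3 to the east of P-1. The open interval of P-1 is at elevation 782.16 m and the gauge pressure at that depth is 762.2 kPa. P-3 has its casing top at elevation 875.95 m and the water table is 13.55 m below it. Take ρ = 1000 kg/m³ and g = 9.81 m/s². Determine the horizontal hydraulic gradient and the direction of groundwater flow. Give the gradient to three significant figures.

i ≈ 0.00140; groundwater flows toward the west

Pressure head at P-1: ψ = P/(ρg) = 762.2×1000 / (1000 × 9.81) = 77.70 m.
Total head at P-1: h = z + ψ = 782.16 + 77.70 = 859.86 m.
Total head at P-3: h = 875.95 − 13.55 = 862.40 m.
Head difference: h(P-1) − h(P-3) = 859.86 − 862.40 = -2.54 m.
Hydraulic gradient: i = |Δh| / L = 2.54 / 1812.8 = 0.00140.
Flow is from higher to lower head: from P-3 toward P-1, i.e. toward the west.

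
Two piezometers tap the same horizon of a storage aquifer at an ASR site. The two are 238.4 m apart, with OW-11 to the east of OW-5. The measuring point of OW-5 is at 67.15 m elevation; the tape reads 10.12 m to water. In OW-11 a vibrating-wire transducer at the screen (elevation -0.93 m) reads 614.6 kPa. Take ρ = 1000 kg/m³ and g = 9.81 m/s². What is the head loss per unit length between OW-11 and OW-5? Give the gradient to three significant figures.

i ≈ 0.0197 m/m

Total head at OW-5: h = 67.15 − 10.12 = 57.03 m.
Pressure head at OW-11: ψ = P/(ρg) = 614.6×1000 / (1000 × 9.81) = 62.65 m.
Total head at OW-11: h = z + ψ = -0.93 + 62.65 = 61.72 m.
Head difference: h(OW-5) − h(OW-11) = 57.03 − 61.72 = -4.69 m.
Hydraulic gradient: i = |Δh| / L = 4.69 / 238.4 = 0.0197.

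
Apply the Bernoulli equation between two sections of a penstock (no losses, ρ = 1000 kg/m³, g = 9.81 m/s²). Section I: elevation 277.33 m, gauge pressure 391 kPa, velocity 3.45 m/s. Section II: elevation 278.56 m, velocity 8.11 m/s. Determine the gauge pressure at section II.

P₂ ≈ 352 kPa

Pressure head at I: ψ₁ = P₁/(ρg) = 391×1000 / (1000 × 9.81) = 39.86 m.
Velocity heads: v₁²/2g = 3.45²/19.62 = 0.607 m; v₂²/2g = 8.11²/19.62 = 3.352 m.
Total head H = z₁ + ψ₁ + v₁²/2g = 277.33 + 39.86 + 0.607 = 317.80 m.
ψ₂ = H − z₂ − v₂²/2g = 317.80 − 278.56 − 3.352 = 35.89 m.
P₂ = ρgψ₂ = 1000 × 9.81 × 35.89 ≈ 352 kPa.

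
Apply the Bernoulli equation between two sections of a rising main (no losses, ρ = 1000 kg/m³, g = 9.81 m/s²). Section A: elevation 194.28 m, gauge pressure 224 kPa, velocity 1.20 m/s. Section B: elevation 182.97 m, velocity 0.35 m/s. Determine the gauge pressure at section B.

P₂ ≈ 336 kPa

Pressure head at A: ψ₁ = P₁/(ρg) = 224×1000 / (1000 × 9.81) = 22.83 m.
Velocity heads: v₁²/2g = 1.20²/19.62 = 0.073 m; v₂²/2g = 0.35²/19.62 = 0.006 m.
Total head H = z₁ + ψ₁ + v₁²/2g = 194.28 + 22.83 + 0.073 = 217.18 m.
ψ₂ = H − z₂ − v₂²/2g = 217.18 − 182.97 − 0.006 = 34.20 m.
P₂ = ρgψ₂ = 1000 × 9.81 × 34.20 ≈ 336 kPa.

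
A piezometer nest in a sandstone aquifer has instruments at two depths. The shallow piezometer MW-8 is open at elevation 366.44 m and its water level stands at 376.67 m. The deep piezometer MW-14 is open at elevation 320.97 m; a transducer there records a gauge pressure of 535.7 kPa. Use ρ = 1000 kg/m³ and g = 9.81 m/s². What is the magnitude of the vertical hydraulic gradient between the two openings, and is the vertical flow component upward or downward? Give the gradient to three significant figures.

Total head at MW-8: h = 376.67 m (water level in the standpipe).
Pressure head at MW-14: ψ = P/(ρg) = 535.7×1000 / (1000 × 9.81) = 54.61 m.
Total head at MW-14: h = z + ψ = 320.97 + 54.61 = 375.58 m.
Δh = h(MW-8) − h(MW-14) = 376.67 − 375.58 = 1.09 m.
Vertical separation Δz = 366.44 − 320.97 = 45.47 m.
|i_v| = |Δh| / Δz = 1.09 / 45.47 = 0.0240.
Head is higher in the shallow piezometer, so vertical flow is downward (recharge condition).

|i_v| ≈ 0.0240; vertical flow is downward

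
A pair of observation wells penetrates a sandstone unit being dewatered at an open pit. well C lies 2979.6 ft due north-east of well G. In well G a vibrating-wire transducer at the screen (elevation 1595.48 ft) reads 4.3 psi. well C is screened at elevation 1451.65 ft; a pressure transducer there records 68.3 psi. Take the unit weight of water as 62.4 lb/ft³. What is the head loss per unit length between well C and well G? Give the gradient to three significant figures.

i ≈ 0.00130 ft/ft

Pressure head at well G: ψ = 144·P/γ = 144 × 4.3 / 62.4 = 9.92 ft.
Total head at well G: h = z + ψ = 1595.48 + 9.92 = 1605.40 ft.
Pressure head at well C: ψ = 144·P/γ = 144 × 68.3 / 62.4 = 157.62 ft.
Total head at well C: h = z + ψ = 1451.65 + 157.62 = 1609.27 ft.
Head difference: h(well G) − h(well C) = 1605.40 − 1609.27 = -3.87 ft.
Hydraulic gradient: i = |Δh| / L = 3.87 / 2979.6 = 0.00130.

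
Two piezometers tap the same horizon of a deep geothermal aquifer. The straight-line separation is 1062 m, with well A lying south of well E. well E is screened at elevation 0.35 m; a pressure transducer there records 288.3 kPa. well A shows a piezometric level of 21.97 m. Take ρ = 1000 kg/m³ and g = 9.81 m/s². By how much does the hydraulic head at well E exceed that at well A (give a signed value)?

Δh ≈ 7.77 m

Pressure head at well E: ψ = P/(ρg) = 288.3×1000 / (1000 × 9.81) = 29.39 m.
Total head at well E: h = z + ψ = 0.35 + 29.39 = 29.74 m.
Total head at well A: h = 21.97 m (water level in the piezometer is the total head).
Head difference: h(well E) − h(well A) = 29.74 − 21.97 = 7.77 m.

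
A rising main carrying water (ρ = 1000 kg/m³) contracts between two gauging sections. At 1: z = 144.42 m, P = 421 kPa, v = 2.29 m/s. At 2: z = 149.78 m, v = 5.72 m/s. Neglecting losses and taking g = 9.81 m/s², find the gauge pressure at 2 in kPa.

Pressure head at 1: ψ₁ = P₁/(ρg) = 421×1000 / (1000 × 9.81) = 42.92 m.
Velocity heads: v₁²/2g = 2.29²/19.62 = 0.267 m; v₂²/2g = 5.72²/19.62 = 1.668 m.
Total head H = z₁ + ψ₁ + v₁²/2g = 144.42 + 42.92 + 0.267 = 187.61 m.
ψ₂ = H − z₂ − v₂²/2g = 187.61 − 149.78 − 1.668 = 36.16 m.
P₂ = ρgψ₂ = 1000 × 9.81 × 36.16 ≈ 355 kPa.

P₂ ≈ 355 kPa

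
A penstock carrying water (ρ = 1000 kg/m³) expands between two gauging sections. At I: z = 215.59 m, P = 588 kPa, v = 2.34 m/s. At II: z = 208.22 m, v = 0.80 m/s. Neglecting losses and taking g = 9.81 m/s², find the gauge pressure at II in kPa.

P₂ ≈ 663 kPa

Pressure head at I: ψ₁ = P₁/(ρg) = 588×1000 / (1000 × 9.81) = 59.94 m.
Velocity heads: v₁²/2g = 2.34²/19.62 = 0.279 m; v₂²/2g = 0.80²/19.62 = 0.033 m.
Total head H = z₁ + ψ₁ + v₁²/2g = 215.59 + 59.94 + 0.279 = 275.81 m.
ψ₂ = H − z₂ − v₂²/2g = 275.81 − 208.22 − 0.033 = 67.56 m.
P₂ = ρgψ₂ = 1000 × 9.81 × 67.56 ≈ 663 kPa.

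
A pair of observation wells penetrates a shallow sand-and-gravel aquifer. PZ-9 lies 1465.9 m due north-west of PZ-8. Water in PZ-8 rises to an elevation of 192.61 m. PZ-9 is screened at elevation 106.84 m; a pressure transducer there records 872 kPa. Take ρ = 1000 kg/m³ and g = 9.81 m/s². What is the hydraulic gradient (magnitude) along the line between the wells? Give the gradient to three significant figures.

i ≈ 0.00213

Total head at PZ-8: h = 192.61 m (water level in the piezometer is the total head).
Pressure head at PZ-9: ψ = P/(ρg) = 872×1000 / (1000 × 9.81) = 88.89 m.
Total head at PZ-9: h = z + ψ = 106.84 + 88.89 = 195.73 m.
Head difference: h(PZ-8) − h(PZ-9) = 192.61 − 195.73 = -3.12 m.
Hydraulic gradient: i = |Δh| / L = 3.12 / 1465.9 = 0.00213.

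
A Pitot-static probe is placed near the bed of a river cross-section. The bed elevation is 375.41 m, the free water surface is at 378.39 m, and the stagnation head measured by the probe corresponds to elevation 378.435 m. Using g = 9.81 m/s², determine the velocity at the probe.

v ≈ 0.940 m/s

Near the bed, under hydrostatic conditions, the piezometric head (z + ψ) equals the free-surface elevation, 378.39 m.
Velocity head = total − piezometric = 378.435 − 378.39 = 0.045 m.
v = √(2g·h_v) = √(2 × 9.81 × 0.045) = 0.940 m/s.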